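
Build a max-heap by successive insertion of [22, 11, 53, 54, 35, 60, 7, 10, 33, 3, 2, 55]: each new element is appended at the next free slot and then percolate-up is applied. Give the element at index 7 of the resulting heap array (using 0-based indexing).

Insert 22:
  append 22 at index 0 → [22] (no swap needed)
Insert 11:
  append 11 at index 1 → [22, 11] (no swap needed)
Insert 53:
  append 53 at index 2 → [22, 11, 53]
  53 > parent 22 at index 0, swap → [53, 11, 22]
Insert 54:
  append 54 at index 3 → [53, 11, 22, 54]
  54 > parent 11 at index 1, swap → [53, 54, 22, 11]
  54 > parent 53 at index 0, swap → [54, 53, 22, 11]
Insert 35:
  append 35 at index 4 → [54, 53, 22, 11, 35] (no swap needed)
Insert 60:
  append 60 at index 5 → [54, 53, 22, 11, 35, 60]
  60 > parent 22 at index 2, swap → [54, 53, 60, 11, 35, 22]
  60 > parent 54 at index 0, swap → [60, 53, 54, 11, 35, 22]
Insert 7:
  append 7 at index 6 → [60, 53, 54, 11, 35, 22, 7] (no swap needed)
Insert 10:
  append 10 at index 7 → [60, 53, 54, 11, 35, 22, 7, 10] (no swap needed)
Insert 33:
  append 33 at index 8 → [60, 53, 54, 11, 35, 22, 7, 10, 33]
  33 > parent 11 at index 3, swap → [60, 53, 54, 33, 35, 22, 7, 10, 11]
Insert 3:
  append 3 at index 9 → [60, 53, 54, 33, 35, 22, 7, 10, 11, 3] (no swap needed)
Insert 2:
  append 2 at index 10 → [60, 53, 54, 33, 35, 22, 7, 10, 11, 3, 2] (no swap needed)
Insert 55:
  append 55 at index 11 → [60, 53, 54, 33, 35, 22, 7, 10, 11, 3, 2, 55]
  55 > parent 22 at index 5, swap → [60, 53, 54, 33, 35, 55, 7, 10, 11, 3, 2, 22]
  55 > parent 54 at index 2, swap → [60, 53, 55, 33, 35, 54, 7, 10, 11, 3, 2, 22]
resulting array: [60, 53, 55, 33, 35, 54, 7, 10, 11, 3, 2, 22]

10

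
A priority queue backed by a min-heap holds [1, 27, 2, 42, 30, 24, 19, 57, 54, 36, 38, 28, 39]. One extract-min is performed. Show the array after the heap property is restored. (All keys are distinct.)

remove root 1; move last element 39 to root → [39, 27, 2, 42, 30, 24, 19, 57, 54, 36, 38, 28]
39 vs smaller child 2 at index 2, swap → [2, 27, 39, 42, 30, 24, 19, 57, 54, 36, 38, 28]
39 vs smaller child 19 at index 6, swap → [2, 27, 19, 42, 30, 24, 39, 57, 54, 36, 38, 28]

[2, 27, 19, 42, 30, 24, 39, 57, 54, 36, 38, 28]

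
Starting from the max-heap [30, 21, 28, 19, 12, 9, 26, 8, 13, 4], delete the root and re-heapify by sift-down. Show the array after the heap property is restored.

remove root 30; move last element 4 to root → [4, 21, 28, 19, 12, 9, 26, 8, 13]
4 vs larger child 28 at index 2, swap → [28, 21, 4, 19, 12, 9, 26, 8, 13]
4 vs larger child 26 at index 6, swap → [28, 21, 26, 19, 12, 9, 4, 8, 13]

[28, 21, 26, 19, 12, 9, 4, 8, 13]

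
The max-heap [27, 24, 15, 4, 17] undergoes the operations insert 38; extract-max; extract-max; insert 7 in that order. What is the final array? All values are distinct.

insert 38:
  append 38 at index 5 → [27, 24, 15, 4, 17, 38]
  38 > parent 15 at index 2, swap → [27, 24, 38, 4, 17, 15]
  38 > parent 27 at index 0, swap → [38, 24, 27, 4, 17, 15]
extract-max → returns 38:
  remove root 38; move last element 15 to root → [15, 24, 27, 4, 17]
  15 vs larger child 27 at index 2, swap → [27, 24, 15, 4, 17]
extract-max → returns 27:
  remove root 27; move last element 17 to root → [17, 24, 15, 4]
  17 vs larger child 24 at index 1, swap → [24, 17, 15, 4]
insert 7:
  append 7 at index 4 → [24, 17, 15, 4, 7] (no swap needed)

[24, 17, 15, 4, 7]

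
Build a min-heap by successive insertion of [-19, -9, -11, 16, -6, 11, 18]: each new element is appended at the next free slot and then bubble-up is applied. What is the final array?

Insert -19:
  append -19 at index 0 → [-19] (no swap needed)
Insert -9:
  append -9 at index 1 → [-19, -9] (no swap needed)
Insert -11:
  append -11 at index 2 → [-19, -9, -11] (no swap needed)
Insert 16:
  append 16 at index 3 → [-19, -9, -11, 16] (no swap needed)
Insert -6:
  append -6 at index 4 → [-19, -9, -11, 16, -6] (no swap needed)
Insert 11:
  append 11 at index 5 → [-19, -9, -11, 16, -6, 11] (no swap needed)
Insert 18:
  append 18 at index 6 → [-19, -9, -11, 16, -6, 11, 18] (no swap needed)

[-19, -9, -11, 16, -6, 11, 18]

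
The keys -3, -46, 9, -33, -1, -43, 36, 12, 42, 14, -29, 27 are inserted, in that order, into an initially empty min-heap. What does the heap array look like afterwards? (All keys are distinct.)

Insert -3:
  append -3 at index 0 → [-3] (no swap needed)
Insert -46:
  append -46 at index 1 → [-3, -46]
  -46 < parent -3 at index 0, swap → [-46, -3]
Insert 9:
  append 9 at index 2 → [-46, -3, 9] (no swap needed)
Insert -33:
  append -33 at index 3 → [-46, -3, 9, -33]
  -33 < parent -3 at index 1, swap → [-46, -33, 9, -3]
Insert -1:
  append -1 at index 4 → [-46, -33, 9, -3, -1] (no swap needed)
Insert -43:
  append -43 at index 5 → [-46, -33, 9, -3, -1, -43]
  -43 < parent 9 at index 2, swap → [-46, -33, -43, -3, -1, 9]
Insert 36:
  append 36 at index 6 → [-46, -33, -43, -3, -1, 9, 36] (no swap needed)
Insert 12:
  append 12 at index 7 → [-46, -33, -43, -3, -1, 9, 36, 12] (no swap needed)
Insert 42:
  append 42 at index 8 → [-46, -33, -43, -3, -1, 9, 36, 12, 42] (no swap needed)
Insert 14:
  append 14 at index 9 → [-46, -33, -43, -3, -1, 9, 36, 12, 42, 14] (no swap needed)
Insert -29:
  append -29 at index 10 → [-46, -33, -43, -3, -1, 9, 36, 12, 42, 14, -29]
  -29 < parent -1 at index 4, swap → [-46, -33, -43, -3, -29, 9, 36, 12, 42, 14, -1]
Insert 27:
  append 27 at index 11 → [-46, -33, -43, -3, -29, 9, 36, 12, 42, 14, -1, 27] (no swap needed)

[-46, -33, -43, -3, -29, 9, 36, 12, 42, 14, -1, 27]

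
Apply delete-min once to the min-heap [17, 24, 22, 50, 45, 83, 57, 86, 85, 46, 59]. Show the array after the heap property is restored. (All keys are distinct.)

[22, 24, 57, 50, 45, 83, 59, 86, 85, 46]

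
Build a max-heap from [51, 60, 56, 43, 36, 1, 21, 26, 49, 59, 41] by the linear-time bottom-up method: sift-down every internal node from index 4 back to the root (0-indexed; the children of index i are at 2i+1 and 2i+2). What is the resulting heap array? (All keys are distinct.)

[60, 59, 56, 49, 51, 1, 21, 26, 43, 36, 41]

sift down from index 4:
  36 vs larger child 59 at index 9, swap → [51, 60, 56, 43, 59, 1, 21, 26, 49, 36, 41]
sift down from index 3:
  43 vs larger child 49 at index 8, swap → [51, 60, 56, 49, 59, 1, 21, 26, 43, 36, 41]
sift down from index 2: already satisfies heap property
sift down from index 1: already satisfies heap property
sift down from index 0:
  51 vs larger child 60 at index 1, swap → [60, 51, 56, 49, 59, 1, 21, 26, 43, 36, 41]
  51 vs larger child 59 at index 4, swap → [60, 59, 56, 49, 51, 1, 21, 26, 43, 36, 41]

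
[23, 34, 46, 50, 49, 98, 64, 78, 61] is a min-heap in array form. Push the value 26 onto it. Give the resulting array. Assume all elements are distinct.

append 26 at index 9 → [23, 34, 46, 50, 49, 98, 64, 78, 61, 26]
26 < parent 49 at index 4, swap → [23, 34, 46, 50, 26, 98, 64, 78, 61, 49]
26 < parent 34 at index 1, swap → [23, 26, 46, 50, 34, 98, 64, 78, 61, 49]

[23, 26, 46, 50, 34, 98, 64, 78, 61, 49]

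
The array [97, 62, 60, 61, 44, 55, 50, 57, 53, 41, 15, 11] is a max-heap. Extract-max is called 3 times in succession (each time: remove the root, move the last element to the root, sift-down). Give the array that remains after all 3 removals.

[60, 57, 55, 53, 44, 41, 50, 11, 15]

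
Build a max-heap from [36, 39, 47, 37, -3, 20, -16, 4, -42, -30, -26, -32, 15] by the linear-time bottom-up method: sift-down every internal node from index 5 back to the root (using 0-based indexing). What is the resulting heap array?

[47, 39, 36, 37, -3, 20, -16, 4, -42, -30, -26, -32, 15]

sift down from index 5: already satisfies heap property
sift down from index 4: already satisfies heap property
sift down from index 3: already satisfies heap property
sift down from index 2: already satisfies heap property
sift down from index 1: already satisfies heap property
sift down from index 0:
  36 vs larger child 47 at index 2, swap → [47, 39, 36, 37, -3, 20, -16, 4, -42, -30, -26, -32, 15]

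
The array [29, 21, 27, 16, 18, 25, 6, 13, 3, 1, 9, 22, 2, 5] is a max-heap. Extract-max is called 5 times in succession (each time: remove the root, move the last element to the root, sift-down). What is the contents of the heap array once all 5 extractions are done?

extract-max #1 returns 29:
  remove root 29; move last element 5 to root → [5, 21, 27, 16, 18, 25, 6, 13, 3, 1, 9, 22, 2]
  5 vs larger child 27 at index 2, swap → [27, 21, 5, 16, 18, 25, 6, 13, 3, 1, 9, 22, 2]
  5 vs larger child 25 at index 5, swap → [27, 21, 25, 16, 18, 5, 6, 13, 3, 1, 9, 22, 2]
  5 vs larger child 22 at index 11, swap → [27, 21, 25, 16, 18, 22, 6, 13, 3, 1, 9, 5, 2]
extract-max #2 returns 27:
  remove root 27; move last element 2 to root → [2, 21, 25, 16, 18, 22, 6, 13, 3, 1, 9, 5]
  2 vs larger child 25 at index 2, swap → [25, 21, 2, 16, 18, 22, 6, 13, 3, 1, 9, 5]
  2 vs larger child 22 at index 5, swap → [25, 21, 22, 16, 18, 2, 6, 13, 3, 1, 9, 5]
  2 vs only child 5 at index 11, swap → [25, 21, 22, 16, 18, 5, 6, 13, 3, 1, 9, 2]
extract-max #3 returns 25:
  remove root 25; move last element 2 to root → [2, 21, 22, 16, 18, 5, 6, 13, 3, 1, 9]
  2 vs larger child 22 at index 2, swap → [22, 21, 2, 16, 18, 5, 6, 13, 3, 1, 9]
  2 vs larger child 6 at index 6, swap → [22, 21, 6, 16, 18, 5, 2, 13, 3, 1, 9]
extract-max #4 returns 22:
  remove root 22; move last element 9 to root → [9, 21, 6, 16, 18, 5, 2, 13, 3, 1]
  9 vs larger child 21 at index 1, swap → [21, 9, 6, 16, 18, 5, 2, 13, 3, 1]
  9 vs larger child 18 at index 4, swap → [21, 18, 6, 16, 9, 5, 2, 13, 3, 1]
extract-max #5 returns 21:
  remove root 21; move last element 1 to root → [1, 18, 6, 16, 9, 5, 2, 13, 3]
  1 vs larger child 18 at index 1, swap → [18, 1, 6, 16, 9, 5, 2, 13, 3]
  1 vs larger child 16 at index 3, swap → [18, 16, 6, 1, 9, 5, 2, 13, 3]
  1 vs larger child 13 at index 7, swap → [18, 16, 6, 13, 9, 5, 2, 1, 3]

[18, 16, 6, 13, 9, 5, 2, 1, 3]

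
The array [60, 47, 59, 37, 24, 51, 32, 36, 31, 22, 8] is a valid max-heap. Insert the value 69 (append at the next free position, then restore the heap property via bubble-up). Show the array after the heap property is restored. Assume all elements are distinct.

[69, 47, 60, 37, 24, 59, 32, 36, 31, 22, 8, 51]

append 69 at index 11 → [60, 47, 59, 37, 24, 51, 32, 36, 31, 22, 8, 69]
69 > parent 51 at index 5, swap → [60, 47, 59, 37, 24, 69, 32, 36, 31, 22, 8, 51]
69 > parent 59 at index 2, swap → [60, 47, 69, 37, 24, 59, 32, 36, 31, 22, 8, 51]
69 > parent 60 at index 0, swap → [69, 47, 60, 37, 24, 59, 32, 36, 31, 22, 8, 51]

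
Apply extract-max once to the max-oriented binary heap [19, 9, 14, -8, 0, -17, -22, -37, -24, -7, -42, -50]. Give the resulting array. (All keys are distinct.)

[14, 9, -17, -8, 0, -50, -22, -37, -24, -7, -42]

remove root 19; move last element -50 to root → [-50, 9, 14, -8, 0, -17, -22, -37, -24, -7, -42]
-50 vs larger child 14 at index 2, swap → [14, 9, -50, -8, 0, -17, -22, -37, -24, -7, -42]
-50 vs larger child -17 at index 5, swap → [14, 9, -17, -8, 0, -50, -22, -37, -24, -7, -42]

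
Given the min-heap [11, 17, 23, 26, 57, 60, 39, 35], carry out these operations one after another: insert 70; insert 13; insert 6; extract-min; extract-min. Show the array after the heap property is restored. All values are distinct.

[13, 17, 23, 26, 57, 60, 39, 35, 70]

insert 70:
  append 70 at index 8 → [11, 17, 23, 26, 57, 60, 39, 35, 70] (no swap needed)
insert 13:
  append 13 at index 9 → [11, 17, 23, 26, 57, 60, 39, 35, 70, 13]
  13 < parent 57 at index 4, swap → [11, 17, 23, 26, 13, 60, 39, 35, 70, 57]
  13 < parent 17 at index 1, swap → [11, 13, 23, 26, 17, 60, 39, 35, 70, 57]
insert 6:
  append 6 at index 10 → [11, 13, 23, 26, 17, 60, 39, 35, 70, 57, 6]
  6 < parent 17 at index 4, swap → [11, 13, 23, 26, 6, 60, 39, 35, 70, 57, 17]
  6 < parent 13 at index 1, swap → [11, 6, 23, 26, 13, 60, 39, 35, 70, 57, 17]
  6 < parent 11 at index 0, swap → [6, 11, 23, 26, 13, 60, 39, 35, 70, 57, 17]
extract-min → returns 6:
  remove root 6; move last element 17 to root → [17, 11, 23, 26, 13, 60, 39, 35, 70, 57]
  17 vs smaller child 11 at index 1, swap → [11, 17, 23, 26, 13, 60, 39, 35, 70, 57]
  17 vs smaller child 13 at index 4, swap → [11, 13, 23, 26, 17, 60, 39, 35, 70, 57]
extract-min → returns 11:
  remove root 11; move last element 57 to root → [57, 13, 23, 26, 17, 60, 39, 35, 70]
  57 vs smaller child 13 at index 1, swap → [13, 57, 23, 26, 17, 60, 39, 35, 70]
  57 vs smaller child 17 at index 4, swap → [13, 17, 23, 26, 57, 60, 39, 35, 70]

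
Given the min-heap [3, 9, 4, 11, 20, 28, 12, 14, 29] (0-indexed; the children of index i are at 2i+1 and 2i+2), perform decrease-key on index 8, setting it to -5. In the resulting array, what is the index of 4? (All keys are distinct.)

set index 8 from 29 to -5 → [3, 9, 4, 11, 20, 28, 12, 14, -5]
-5 < parent 11 at index 3, swap → [3, 9, 4, -5, 20, 28, 12, 14, 11]
-5 < parent 9 at index 1, swap → [3, -5, 4, 9, 20, 28, 12, 14, 11]
-5 < parent 3 at index 0, swap → [-5, 3, 4, 9, 20, 28, 12, 14, 11]
resulting array: [-5, 3, 4, 9, 20, 28, 12, 14, 11]

2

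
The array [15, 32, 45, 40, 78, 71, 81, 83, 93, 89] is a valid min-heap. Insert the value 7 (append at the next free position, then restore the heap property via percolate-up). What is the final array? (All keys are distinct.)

[7, 15, 45, 40, 32, 71, 81, 83, 93, 89, 78]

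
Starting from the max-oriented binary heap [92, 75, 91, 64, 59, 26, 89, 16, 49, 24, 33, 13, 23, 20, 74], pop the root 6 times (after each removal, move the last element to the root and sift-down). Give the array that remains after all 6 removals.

extract-max #1 returns 92:
  remove root 92; move last element 74 to root → [74, 75, 91, 64, 59, 26, 89, 16, 49, 24, 33, 13, 23, 20]
  74 vs larger child 91 at index 2, swap → [91, 75, 74, 64, 59, 26, 89, 16, 49, 24, 33, 13, 23, 20]
  74 vs larger child 89 at index 6, swap → [91, 75, 89, 64, 59, 26, 74, 16, 49, 24, 33, 13, 23, 20]
extract-max #2 returns 91:
  remove root 91; move last element 20 to root → [20, 75, 89, 64, 59, 26, 74, 16, 49, 24, 33, 13, 23]
  20 vs larger child 89 at index 2, swap → [89, 75, 20, 64, 59, 26, 74, 16, 49, 24, 33, 13, 23]
  20 vs larger child 74 at index 6, swap → [89, 75, 74, 64, 59, 26, 20, 16, 49, 24, 33, 13, 23]
extract-max #3 returns 89:
  remove root 89; move last element 23 to root → [23, 75, 74, 64, 59, 26, 20, 16, 49, 24, 33, 13]
  23 vs larger child 75 at index 1, swap → [75, 23, 74, 64, 59, 26, 20, 16, 49, 24, 33, 13]
  23 vs larger child 64 at index 3, swap → [75, 64, 74, 23, 59, 26, 20, 16, 49, 24, 33, 13]
  23 vs larger child 49 at index 8, swap → [75, 64, 74, 49, 59, 26, 20, 16, 23, 24, 33, 13]
extract-max #4 returns 75:
  remove root 75; move last element 13 to root → [13, 64, 74, 49, 59, 26, 20, 16, 23, 24, 33]
  13 vs larger child 74 at index 2, swap → [74, 64, 13, 49, 59, 26, 20, 16, 23, 24, 33]
  13 vs larger child 26 at index 5, swap → [74, 64, 26, 49, 59, 13, 20, 16, 23, 24, 33]
extract-max #5 returns 74:
  remove root 74; move last element 33 to root → [33, 64, 26, 49, 59, 13, 20, 16, 23, 24]
  33 vs larger child 64 at index 1, swap → [64, 33, 26, 49, 59, 13, 20, 16, 23, 24]
  33 vs larger child 59 at index 4, swap → [64, 59, 26, 49, 33, 13, 20, 16, 23, 24]
extract-max #6 returns 64:
  remove root 64; move last element 24 to root → [24, 59, 26, 49, 33, 13, 20, 16, 23]
  24 vs larger child 59 at index 1, swap → [59, 24, 26, 49, 33, 13, 20, 16, 23]
  24 vs larger child 49 at index 3, swap → [59, 49, 26, 24, 33, 13, 20, 16, 23]

[59, 49, 26, 24, 33, 13, 20, 16, 23]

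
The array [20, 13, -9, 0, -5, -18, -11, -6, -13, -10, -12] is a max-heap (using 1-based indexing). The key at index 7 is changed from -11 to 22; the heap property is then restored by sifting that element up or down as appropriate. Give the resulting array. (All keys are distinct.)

set index 7 from -11 to 22 → [20, 13, -9, 0, -5, -18, 22, -6, -13, -10, -12]
22 > parent -9 at index 3, swap → [20, 13, 22, 0, -5, -18, -9, -6, -13, -10, -12]
22 > parent 20 at index 1, swap → [22, 13, 20, 0, -5, -18, -9, -6, -13, -10, -12]

[22, 13, 20, 0, -5, -18, -9, -6, -13, -10, -12]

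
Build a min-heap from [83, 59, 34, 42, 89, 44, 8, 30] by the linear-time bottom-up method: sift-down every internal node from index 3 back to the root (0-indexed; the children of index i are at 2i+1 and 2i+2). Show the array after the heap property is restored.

[8, 30, 34, 42, 89, 44, 83, 59]

sift down from index 3:
  42 vs only child 30 at index 7, swap → [83, 59, 34, 30, 89, 44, 8, 42]
sift down from index 2:
  34 vs smaller child 8 at index 6, swap → [83, 59, 8, 30, 89, 44, 34, 42]
sift down from index 1:
  59 vs smaller child 30 at index 3, swap → [83, 30, 8, 59, 89, 44, 34, 42]
  59 vs only child 42 at index 7, swap → [83, 30, 8, 42, 89, 44, 34, 59]
sift down from index 0:
  83 vs smaller child 8 at index 2, swap → [8, 30, 83, 42, 89, 44, 34, 59]
  83 vs smaller child 34 at index 6, swap → [8, 30, 34, 42, 89, 44, 83, 59]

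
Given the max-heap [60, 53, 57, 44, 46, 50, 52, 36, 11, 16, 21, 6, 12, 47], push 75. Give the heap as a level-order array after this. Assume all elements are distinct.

[75, 53, 60, 44, 46, 50, 57, 36, 11, 16, 21, 6, 12, 47, 52]

append 75 at index 14 → [60, 53, 57, 44, 46, 50, 52, 36, 11, 16, 21, 6, 12, 47, 75]
75 > parent 52 at index 6, swap → [60, 53, 57, 44, 46, 50, 75, 36, 11, 16, 21, 6, 12, 47, 52]
75 > parent 57 at index 2, swap → [60, 53, 75, 44, 46, 50, 57, 36, 11, 16, 21, 6, 12, 47, 52]
75 > parent 60 at index 0, swap → [75, 53, 60, 44, 46, 50, 57, 36, 11, 16, 21, 6, 12, 47, 52]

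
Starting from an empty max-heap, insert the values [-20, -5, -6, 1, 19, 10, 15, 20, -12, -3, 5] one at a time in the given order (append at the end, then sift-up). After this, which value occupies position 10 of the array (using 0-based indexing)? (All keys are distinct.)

-3

Insert -20:
  append -20 at index 0 → [-20] (no swap needed)
Insert -5:
  append -5 at index 1 → [-20, -5]
  -5 > parent -20 at index 0, swap → [-5, -20]
Insert -6:
  append -6 at index 2 → [-5, -20, -6] (no swap needed)
Insert 1:
  append 1 at index 3 → [-5, -20, -6, 1]
  1 > parent -20 at index 1, swap → [-5, 1, -6, -20]
  1 > parent -5 at index 0, swap → [1, -5, -6, -20]
Insert 19:
  append 19 at index 4 → [1, -5, -6, -20, 19]
  19 > parent -5 at index 1, swap → [1, 19, -6, -20, -5]
  19 > parent 1 at index 0, swap → [19, 1, -6, -20, -5]
Insert 10:
  append 10 at index 5 → [19, 1, -6, -20, -5, 10]
  10 > parent -6 at index 2, swap → [19, 1, 10, -20, -5, -6]
Insert 15:
  append 15 at index 6 → [19, 1, 10, -20, -5, -6, 15]
  15 > parent 10 at index 2, swap → [19, 1, 15, -20, -5, -6, 10]
Insert 20:
  append 20 at index 7 → [19, 1, 15, -20, -5, -6, 10, 20]
  20 > parent -20 at index 3, swap → [19, 1, 15, 20, -5, -6, 10, -20]
  20 > parent 1 at index 1, swap → [19, 20, 15, 1, -5, -6, 10, -20]
  20 > parent 19 at index 0, swap → [20, 19, 15, 1, -5, -6, 10, -20]
Insert -12:
  append -12 at index 8 → [20, 19, 15, 1, -5, -6, 10, -20, -12] (no swap needed)
Insert -3:
  append -3 at index 9 → [20, 19, 15, 1, -5, -6, 10, -20, -12, -3]
  -3 > parent -5 at index 4, swap → [20, 19, 15, 1, -3, -6, 10, -20, -12, -5]
Insert 5:
  append 5 at index 10 → [20, 19, 15, 1, -3, -6, 10, -20, -12, -5, 5]
  5 > parent -3 at index 4, swap → [20, 19, 15, 1, 5, -6, 10, -20, -12, -5, -3]
resulting array: [20, 19, 15, 1, 5, -6, 10, -20, -12, -5, -3]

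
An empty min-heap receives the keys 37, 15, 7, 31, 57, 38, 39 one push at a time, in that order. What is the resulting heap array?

Insert 37:
  append 37 at index 0 → [37] (no swap needed)
Insert 15:
  append 15 at index 1 → [37, 15]
  15 < parent 37 at index 0, swap → [15, 37]
Insert 7:
  append 7 at index 2 → [15, 37, 7]
  7 < parent 15 at index 0, swap → [7, 37, 15]
Insert 31:
  append 31 at index 3 → [7, 37, 15, 31]
  31 < parent 37 at index 1, swap → [7, 31, 15, 37]
Insert 57:
  append 57 at index 4 → [7, 31, 15, 37, 57] (no swap needed)
Insert 38:
  append 38 at index 5 → [7, 31, 15, 37, 57, 38] (no swap needed)
Insert 39:
  append 39 at index 6 → [7, 31, 15, 37, 57, 38, 39] (no swap needed)

[7, 31, 15, 37, 57, 38, 39]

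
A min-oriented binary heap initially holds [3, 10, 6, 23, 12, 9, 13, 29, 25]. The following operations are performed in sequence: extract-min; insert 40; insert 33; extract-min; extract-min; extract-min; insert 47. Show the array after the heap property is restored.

extract-min → returns 3:
  remove root 3; move last element 25 to root → [25, 10, 6, 23, 12, 9, 13, 29]
  25 vs smaller child 6 at index 2, swap → [6, 10, 25, 23, 12, 9, 13, 29]
  25 vs smaller child 9 at index 5, swap → [6, 10, 9, 23, 12, 25, 13, 29]
insert 40:
  append 40 at index 8 → [6, 10, 9, 23, 12, 25, 13, 29, 40] (no swap needed)
insert 33:
  append 33 at index 9 → [6, 10, 9, 23, 12, 25, 13, 29, 40, 33] (no swap needed)
extract-min → returns 6:
  remove root 6; move last element 33 to root → [33, 10, 9, 23, 12, 25, 13, 29, 40]
  33 vs smaller child 9 at index 2, swap → [9, 10, 33, 23, 12, 25, 13, 29, 40]
  33 vs smaller child 13 at index 6, swap → [9, 10, 13, 23, 12, 25, 33, 29, 40]
extract-min → returns 9:
  remove root 9; move last element 40 to root → [40, 10, 13, 23, 12, 25, 33, 29]
  40 vs smaller child 10 at index 1, swap → [10, 40, 13, 23, 12, 25, 33, 29]
  40 vs smaller child 12 at index 4, swap → [10, 12, 13, 23, 40, 25, 33, 29]
extract-min → returns 10:
  remove root 10; move last element 29 to root → [29, 12, 13, 23, 40, 25, 33]
  29 vs smaller child 12 at index 1, swap → [12, 29, 13, 23, 40, 25, 33]
  29 vs smaller child 23 at index 3, swap → [12, 23, 13, 29, 40, 25, 33]
insert 47:
  append 47 at index 7 → [12, 23, 13, 29, 40, 25, 33, 47] (no swap needed)

[12, 23, 13, 29, 40, 25, 33, 47]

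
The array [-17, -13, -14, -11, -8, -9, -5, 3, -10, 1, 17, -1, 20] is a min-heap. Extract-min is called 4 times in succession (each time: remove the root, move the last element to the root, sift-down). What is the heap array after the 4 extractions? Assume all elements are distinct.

extract-min #1 returns -17:
  remove root -17; move last element 20 to root → [20, -13, -14, -11, -8, -9, -5, 3, -10, 1, 17, -1]
  20 vs smaller child -14 at index 2, swap → [-14, -13, 20, -11, -8, -9, -5, 3, -10, 1, 17, -1]
  20 vs smaller child -9 at index 5, swap → [-14, -13, -9, -11, -8, 20, -5, 3, -10, 1, 17, -1]
  20 vs only child -1 at index 11, swap → [-14, -13, -9, -11, -8, -1, -5, 3, -10, 1, 17, 20]
extract-min #2 returns -14:
  remove root -14; move last element 20 to root → [20, -13, -9, -11, -8, -1, -5, 3, -10, 1, 17]
  20 vs smaller child -13 at index 1, swap → [-13, 20, -9, -11, -8, -1, -5, 3, -10, 1, 17]
  20 vs smaller child -11 at index 3, swap → [-13, -11, -9, 20, -8, -1, -5, 3, -10, 1, 17]
  20 vs smaller child -10 at index 8, swap → [-13, -11, -9, -10, -8, -1, -5, 3, 20, 1, 17]
extract-min #3 returns -13:
  remove root -13; move last element 17 to root → [17, -11, -9, -10, -8, -1, -5, 3, 20, 1]
  17 vs smaller child -11 at index 1, swap → [-11, 17, -9, -10, -8, -1, -5, 3, 20, 1]
  17 vs smaller child -10 at index 3, swap → [-11, -10, -9, 17, -8, -1, -5, 3, 20, 1]
  17 vs smaller child 3 at index 7, swap → [-11, -10, -9, 3, -8, -1, -5, 17, 20, 1]
extract-min #4 returns -11:
  remove root -11; move last element 1 to root → [1, -10, -9, 3, -8, -1, -5, 17, 20]
  1 vs smaller child -10 at index 1, swap → [-10, 1, -9, 3, -8, -1, -5, 17, 20]
  1 vs smaller child -8 at index 4, swap → [-10, -8, -9, 3, 1, -1, -5, 17, 20]

[-10, -8, -9, 3, 1, -1, -5, 17, 20]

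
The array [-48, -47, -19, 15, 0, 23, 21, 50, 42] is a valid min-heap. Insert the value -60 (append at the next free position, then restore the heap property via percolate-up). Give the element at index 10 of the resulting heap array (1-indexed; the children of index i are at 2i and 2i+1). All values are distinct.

append -60 at index 10 → [-48, -47, -19, 15, 0, 23, 21, 50, 42, -60]
-60 < parent 0 at index 5, swap → [-48, -47, -19, 15, -60, 23, 21, 50, 42, 0]
-60 < parent -47 at index 2, swap → [-48, -60, -19, 15, -47, 23, 21, 50, 42, 0]
-60 < parent -48 at index 1, swap → [-60, -48, -19, 15, -47, 23, 21, 50, 42, 0]
resulting array: [-60, -48, -19, 15, -47, 23, 21, 50, 42, 0]

0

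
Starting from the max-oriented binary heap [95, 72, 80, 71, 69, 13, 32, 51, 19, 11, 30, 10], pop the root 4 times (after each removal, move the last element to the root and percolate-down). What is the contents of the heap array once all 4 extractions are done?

extract-max #1 returns 95:
  remove root 95; move last element 10 to root → [10, 72, 80, 71, 69, 13, 32, 51, 19, 11, 30]
  10 vs larger child 80 at index 2, swap → [80, 72, 10, 71, 69, 13, 32, 51, 19, 11, 30]
  10 vs larger child 32 at index 6, swap → [80, 72, 32, 71, 69, 13, 10, 51, 19, 11, 30]
extract-max #2 returns 80:
  remove root 80; move last element 30 to root → [30, 72, 32, 71, 69, 13, 10, 51, 19, 11]
  30 vs larger child 72 at index 1, swap → [72, 30, 32, 71, 69, 13, 10, 51, 19, 11]
  30 vs larger child 71 at index 3, swap → [72, 71, 32, 30, 69, 13, 10, 51, 19, 11]
  30 vs larger child 51 at index 7, swap → [72, 71, 32, 51, 69, 13, 10, 30, 19, 11]
extract-max #3 returns 72:
  remove root 72; move last element 11 to root → [11, 71, 32, 51, 69, 13, 10, 30, 19]
  11 vs larger child 71 at index 1, swap → [71, 11, 32, 51, 69, 13, 10, 30, 19]
  11 vs larger child 69 at index 4, swap → [71, 69, 32, 51, 11, 13, 10, 30, 19]
extract-max #4 returns 71:
  remove root 71; move last element 19 to root → [19, 69, 32, 51, 11, 13, 10, 30]
  19 vs larger child 69 at index 1, swap → [69, 19, 32, 51, 11, 13, 10, 30]
  19 vs larger child 51 at index 3, swap → [69, 51, 32, 19, 11, 13, 10, 30]
  19 vs only child 30 at index 7, swap → [69, 51, 32, 30, 11, 13, 10, 19]

[69, 51, 32, 30, 11, 13, 10, 19]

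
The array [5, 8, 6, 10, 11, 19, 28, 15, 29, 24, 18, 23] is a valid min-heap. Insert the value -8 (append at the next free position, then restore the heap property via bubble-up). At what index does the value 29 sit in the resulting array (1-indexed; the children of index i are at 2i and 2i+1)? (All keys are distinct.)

9

append -8 at index 13 → [5, 8, 6, 10, 11, 19, 28, 15, 29, 24, 18, 23, -8]
-8 < parent 19 at index 6, swap → [5, 8, 6, 10, 11, -8, 28, 15, 29, 24, 18, 23, 19]
-8 < parent 6 at index 3, swap → [5, 8, -8, 10, 11, 6, 28, 15, 29, 24, 18, 23, 19]
-8 < parent 5 at index 1, swap → [-8, 8, 5, 10, 11, 6, 28, 15, 29, 24, 18, 23, 19]
resulting array: [-8, 8, 5, 10, 11, 6, 28, 15, 29, 24, 18, 23, 19]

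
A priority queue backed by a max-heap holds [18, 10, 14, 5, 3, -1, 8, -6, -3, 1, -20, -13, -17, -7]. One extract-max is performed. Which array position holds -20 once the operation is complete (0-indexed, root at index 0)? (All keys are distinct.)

remove root 18; move last element -7 to root → [-7, 10, 14, 5, 3, -1, 8, -6, -3, 1, -20, -13, -17]
-7 vs larger child 14 at index 2, swap → [14, 10, -7, 5, 3, -1, 8, -6, -3, 1, -20, -13, -17]
-7 vs larger child 8 at index 6, swap → [14, 10, 8, 5, 3, -1, -7, -6, -3, 1, -20, -13, -17]
resulting array: [14, 10, 8, 5, 3, -1, -7, -6, -3, 1, -20, -13, -17]

10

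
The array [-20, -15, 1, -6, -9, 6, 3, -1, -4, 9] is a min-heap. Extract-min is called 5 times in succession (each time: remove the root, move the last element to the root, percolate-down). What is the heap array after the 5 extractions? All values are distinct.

[-1, 3, 1, 6, 9]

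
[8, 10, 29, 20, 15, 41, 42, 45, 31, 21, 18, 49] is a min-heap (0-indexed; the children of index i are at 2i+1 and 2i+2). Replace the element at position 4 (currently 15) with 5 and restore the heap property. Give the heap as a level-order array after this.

set index 4 from 15 to 5 → [8, 10, 29, 20, 5, 41, 42, 45, 31, 21, 18, 49]
5 < parent 10 at index 1, swap → [8, 5, 29, 20, 10, 41, 42, 45, 31, 21, 18, 49]
5 < parent 8 at index 0, swap → [5, 8, 29, 20, 10, 41, 42, 45, 31, 21, 18, 49]

[5, 8, 29, 20, 10, 41, 42, 45, 31, 21, 18, 49]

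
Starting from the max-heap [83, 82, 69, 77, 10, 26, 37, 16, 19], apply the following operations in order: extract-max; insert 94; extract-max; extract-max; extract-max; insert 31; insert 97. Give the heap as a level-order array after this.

[97, 69, 37, 19, 10, 26, 31, 16]

extract-max → returns 83:
  remove root 83; move last element 19 to root → [19, 82, 69, 77, 10, 26, 37, 16]
  19 vs larger child 82 at index 1, swap → [82, 19, 69, 77, 10, 26, 37, 16]
  19 vs larger child 77 at index 3, swap → [82, 77, 69, 19, 10, 26, 37, 16]
insert 94:
  append 94 at index 8 → [82, 77, 69, 19, 10, 26, 37, 16, 94]
  94 > parent 19 at index 3, swap → [82, 77, 69, 94, 10, 26, 37, 16, 19]
  94 > parent 77 at index 1, swap → [82, 94, 69, 77, 10, 26, 37, 16, 19]
  94 > parent 82 at index 0, swap → [94, 82, 69, 77, 10, 26, 37, 16, 19]
extract-max → returns 94:
  remove root 94; move last element 19 to root → [19, 82, 69, 77, 10, 26, 37, 16]
  19 vs larger child 82 at index 1, swap → [82, 19, 69, 77, 10, 26, 37, 16]
  19 vs larger child 77 at index 3, swap → [82, 77, 69, 19, 10, 26, 37, 16]
extract-max → returns 82:
  remove root 82; move last element 16 to root → [16, 77, 69, 19, 10, 26, 37]
  16 vs larger child 77 at index 1, swap → [77, 16, 69, 19, 10, 26, 37]
  16 vs larger child 19 at index 3, swap → [77, 19, 69, 16, 10, 26, 37]
extract-max → returns 77:
  remove root 77; move last element 37 to root → [37, 19, 69, 16, 10, 26]
  37 vs larger child 69 at index 2, swap → [69, 19, 37, 16, 10, 26]
insert 31:
  append 31 at index 6 → [69, 19, 37, 16, 10, 26, 31] (no swap needed)
insert 97:
  append 97 at index 7 → [69, 19, 37, 16, 10, 26, 31, 97]
  97 > parent 16 at index 3, swap → [69, 19, 37, 97, 10, 26, 31, 16]
  97 > parent 19 at index 1, swap → [69, 97, 37, 19, 10, 26, 31, 16]
  97 > parent 69 at index 0, swap → [97, 69, 37, 19, 10, 26, 31, 16]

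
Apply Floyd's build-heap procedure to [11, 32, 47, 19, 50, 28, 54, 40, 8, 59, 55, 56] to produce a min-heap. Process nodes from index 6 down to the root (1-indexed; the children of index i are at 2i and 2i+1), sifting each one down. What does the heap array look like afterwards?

[8, 11, 28, 19, 50, 47, 54, 40, 32, 59, 55, 56]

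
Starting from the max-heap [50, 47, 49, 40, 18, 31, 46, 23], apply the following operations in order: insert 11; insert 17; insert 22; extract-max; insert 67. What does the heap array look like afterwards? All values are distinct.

[67, 49, 46, 40, 47, 31, 18, 23, 11, 17, 22]

insert 11:
  append 11 at index 8 → [50, 47, 49, 40, 18, 31, 46, 23, 11] (no swap needed)
insert 17:
  append 17 at index 9 → [50, 47, 49, 40, 18, 31, 46, 23, 11, 17] (no swap needed)
insert 22:
  append 22 at index 10 → [50, 47, 49, 40, 18, 31, 46, 23, 11, 17, 22]
  22 > parent 18 at index 4, swap → [50, 47, 49, 40, 22, 31, 46, 23, 11, 17, 18]
extract-max → returns 50:
  remove root 50; move last element 18 to root → [18, 47, 49, 40, 22, 31, 46, 23, 11, 17]
  18 vs larger child 49 at index 2, swap → [49, 47, 18, 40, 22, 31, 46, 23, 11, 17]
  18 vs larger child 46 at index 6, swap → [49, 47, 46, 40, 22, 31, 18, 23, 11, 17]
insert 67:
  append 67 at index 10 → [49, 47, 46, 40, 22, 31, 18, 23, 11, 17, 67]
  67 > parent 22 at index 4, swap → [49, 47, 46, 40, 67, 31, 18, 23, 11, 17, 22]
  67 > parent 47 at index 1, swap → [49, 67, 46, 40, 47, 31, 18, 23, 11, 17, 22]
  67 > parent 49 at index 0, swap → [67, 49, 46, 40, 47, 31, 18, 23, 11, 17, 22]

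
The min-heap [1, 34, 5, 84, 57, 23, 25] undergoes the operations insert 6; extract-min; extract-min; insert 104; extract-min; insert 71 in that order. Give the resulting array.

[23, 25, 71, 34, 57, 104, 84]

insert 6:
  append 6 at index 7 → [1, 34, 5, 84, 57, 23, 25, 6]
  6 < parent 84 at index 3, swap → [1, 34, 5, 6, 57, 23, 25, 84]
  6 < parent 34 at index 1, swap → [1, 6, 5, 34, 57, 23, 25, 84]
extract-min → returns 1:
  remove root 1; move last element 84 to root → [84, 6, 5, 34, 57, 23, 25]
  84 vs smaller child 5 at index 2, swap → [5, 6, 84, 34, 57, 23, 25]
  84 vs smaller child 23 at index 5, swap → [5, 6, 23, 34, 57, 84, 25]
extract-min → returns 5:
  remove root 5; move last element 25 to root → [25, 6, 23, 34, 57, 84]
  25 vs smaller child 6 at index 1, swap → [6, 25, 23, 34, 57, 84]
insert 104:
  append 104 at index 6 → [6, 25, 23, 34, 57, 84, 104] (no swap needed)
extract-min → returns 6:
  remove root 6; move last element 104 to root → [104, 25, 23, 34, 57, 84]
  104 vs smaller child 23 at index 2, swap → [23, 25, 104, 34, 57, 84]
  104 vs only child 84 at index 5, swap → [23, 25, 84, 34, 57, 104]
insert 71:
  append 71 at index 6 → [23, 25, 84, 34, 57, 104, 71]
  71 < parent 84 at index 2, swap → [23, 25, 71, 34, 57, 104, 84]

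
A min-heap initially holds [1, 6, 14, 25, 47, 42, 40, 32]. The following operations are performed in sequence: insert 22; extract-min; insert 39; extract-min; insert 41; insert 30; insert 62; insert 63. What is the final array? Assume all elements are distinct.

[14, 22, 39, 25, 30, 42, 40, 32, 41, 47, 62, 63]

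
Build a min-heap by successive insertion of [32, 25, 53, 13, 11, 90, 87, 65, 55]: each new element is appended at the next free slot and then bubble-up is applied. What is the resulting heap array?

Insert 32:
  append 32 at index 0 → [32] (no swap needed)
Insert 25:
  append 25 at index 1 → [32, 25]
  25 < parent 32 at index 0, swap → [25, 32]
Insert 53:
  append 53 at index 2 → [25, 32, 53] (no swap needed)
Insert 13:
  append 13 at index 3 → [25, 32, 53, 13]
  13 < parent 32 at index 1, swap → [25, 13, 53, 32]
  13 < parent 25 at index 0, swap → [13, 25, 53, 32]
Insert 11:
  append 11 at index 4 → [13, 25, 53, 32, 11]
  11 < parent 25 at index 1, swap → [13, 11, 53, 32, 25]
  11 < parent 13 at index 0, swap → [11, 13, 53, 32, 25]
Insert 90:
  append 90 at index 5 → [11, 13, 53, 32, 25, 90] (no swap needed)
Insert 87:
  append 87 at index 6 → [11, 13, 53, 32, 25, 90, 87] (no swap needed)
Insert 65:
  append 65 at index 7 → [11, 13, 53, 32, 25, 90, 87, 65] (no swap needed)
Insert 55:
  append 55 at index 8 → [11, 13, 53, 32, 25, 90, 87, 65, 55] (no swap needed)

[11, 13, 53, 32, 25, 90, 87, 65, 55]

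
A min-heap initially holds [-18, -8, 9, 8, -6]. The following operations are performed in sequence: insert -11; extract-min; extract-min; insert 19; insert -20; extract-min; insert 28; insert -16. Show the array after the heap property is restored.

[-16, -6, -8, 8, 19, 28, 9]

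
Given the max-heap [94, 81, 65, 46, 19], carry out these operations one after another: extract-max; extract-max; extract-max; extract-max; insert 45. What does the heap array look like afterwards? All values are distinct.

extract-max → returns 94:
  remove root 94; move last element 19 to root → [19, 81, 65, 46]
  19 vs larger child 81 at index 1, swap → [81, 19, 65, 46]
  19 vs only child 46 at index 3, swap → [81, 46, 65, 19]
extract-max → returns 81:
  remove root 81; move last element 19 to root → [19, 46, 65]
  19 vs larger child 65 at index 2, swap → [65, 46, 19]
extract-max → returns 65:
  remove root 65; move last element 19 to root → [19, 46]
  19 vs only child 46 at index 1, swap → [46, 19]
extract-max → returns 46:
  remove root 46; move last element 19 to root → [19] (no swap needed)
insert 45:
  append 45 at index 1 → [19, 45]
  45 > parent 19 at index 0, swap → [45, 19]

[45, 19]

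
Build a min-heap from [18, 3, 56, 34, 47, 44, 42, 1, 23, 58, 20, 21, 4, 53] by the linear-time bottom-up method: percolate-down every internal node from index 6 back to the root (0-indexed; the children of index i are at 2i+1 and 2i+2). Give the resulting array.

[1, 3, 4, 18, 20, 21, 42, 34, 23, 58, 47, 56, 44, 53]

sift down from index 6: already satisfies heap property
sift down from index 5:
  44 vs smaller child 4 at index 12, swap → [18, 3, 56, 34, 47, 4, 42, 1, 23, 58, 20, 21, 44, 53]
sift down from index 4:
  47 vs smaller child 20 at index 10, swap → [18, 3, 56, 34, 20, 4, 42, 1, 23, 58, 47, 21, 44, 53]
sift down from index 3:
  34 vs smaller child 1 at index 7, swap → [18, 3, 56, 1, 20, 4, 42, 34, 23, 58, 47, 21, 44, 53]
sift down from index 2:
  56 vs smaller child 4 at index 5, swap → [18, 3, 4, 1, 20, 56, 42, 34, 23, 58, 47, 21, 44, 53]
  56 vs smaller child 21 at index 11, swap → [18, 3, 4, 1, 20, 21, 42, 34, 23, 58, 47, 56, 44, 53]
sift down from index 1:
  3 vs smaller child 1 at index 3, swap → [18, 1, 4, 3, 20, 21, 42, 34, 23, 58, 47, 56, 44, 53]
sift down from index 0:
  18 vs smaller child 1 at index 1, swap → [1, 18, 4, 3, 20, 21, 42, 34, 23, 58, 47, 56, 44, 53]
  18 vs smaller child 3 at index 3, swap → [1, 3, 4, 18, 20, 21, 42, 34, 23, 58, 47, 56, 44, 53]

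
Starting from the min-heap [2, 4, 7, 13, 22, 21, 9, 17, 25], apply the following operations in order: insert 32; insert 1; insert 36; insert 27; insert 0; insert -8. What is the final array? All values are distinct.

[-8, 2, 0, 13, 4, 21, 1, 17, 25, 32, 22, 36, 27, 9, 7]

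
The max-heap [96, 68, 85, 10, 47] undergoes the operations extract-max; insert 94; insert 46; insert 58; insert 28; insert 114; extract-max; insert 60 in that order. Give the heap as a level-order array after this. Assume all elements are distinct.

[94, 85, 58, 60, 68, 46, 47, 10, 28]

extract-max → returns 96:
  remove root 96; move last element 47 to root → [47, 68, 85, 10]
  47 vs larger child 85 at index 2, swap → [85, 68, 47, 10]
insert 94:
  append 94 at index 4 → [85, 68, 47, 10, 94]
  94 > parent 68 at index 1, swap → [85, 94, 47, 10, 68]
  94 > parent 85 at index 0, swap → [94, 85, 47, 10, 68]
insert 46:
  append 46 at index 5 → [94, 85, 47, 10, 68, 46] (no swap needed)
insert 58:
  append 58 at index 6 → [94, 85, 47, 10, 68, 46, 58]
  58 > parent 47 at index 2, swap → [94, 85, 58, 10, 68, 46, 47]
insert 28:
  append 28 at index 7 → [94, 85, 58, 10, 68, 46, 47, 28]
  28 > parent 10 at index 3, swap → [94, 85, 58, 28, 68, 46, 47, 10]
insert 114:
  append 114 at index 8 → [94, 85, 58, 28, 68, 46, 47, 10, 114]
  114 > parent 28 at index 3, swap → [94, 85, 58, 114, 68, 46, 47, 10, 28]
  114 > parent 85 at index 1, swap → [94, 114, 58, 85, 68, 46, 47, 10, 28]
  114 > parent 94 at index 0, swap → [114, 94, 58, 85, 68, 46, 47, 10, 28]
extract-max → returns 114:
  remove root 114; move last element 28 to root → [28, 94, 58, 85, 68, 46, 47, 10]
  28 vs larger child 94 at index 1, swap → [94, 28, 58, 85, 68, 46, 47, 10]
  28 vs larger child 85 at index 3, swap → [94, 85, 58, 28, 68, 46, 47, 10]
insert 60:
  append 60 at index 8 → [94, 85, 58, 28, 68, 46, 47, 10, 60]
  60 > parent 28 at index 3, swap → [94, 85, 58, 60, 68, 46, 47, 10, 28]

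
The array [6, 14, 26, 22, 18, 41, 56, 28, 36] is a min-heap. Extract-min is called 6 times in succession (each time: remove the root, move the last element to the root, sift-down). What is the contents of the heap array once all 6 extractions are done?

[36, 56, 41]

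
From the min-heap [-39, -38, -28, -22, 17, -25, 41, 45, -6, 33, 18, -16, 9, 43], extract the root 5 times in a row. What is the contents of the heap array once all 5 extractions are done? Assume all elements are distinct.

[-16, -6, 9, 18, 17, 33, 41, 45, 43]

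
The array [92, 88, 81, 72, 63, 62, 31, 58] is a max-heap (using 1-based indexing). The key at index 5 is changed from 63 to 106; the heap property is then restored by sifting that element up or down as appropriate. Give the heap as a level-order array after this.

set index 5 from 63 to 106 → [92, 88, 81, 72, 106, 62, 31, 58]
106 > parent 88 at index 2, swap → [92, 106, 81, 72, 88, 62, 31, 58]
106 > parent 92 at index 1, swap → [106, 92, 81, 72, 88, 62, 31, 58]

[106, 92, 81, 72, 88, 62, 31, 58]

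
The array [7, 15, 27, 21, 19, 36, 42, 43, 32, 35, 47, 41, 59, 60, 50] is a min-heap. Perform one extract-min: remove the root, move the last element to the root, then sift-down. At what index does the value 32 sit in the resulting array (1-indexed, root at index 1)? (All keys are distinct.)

9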